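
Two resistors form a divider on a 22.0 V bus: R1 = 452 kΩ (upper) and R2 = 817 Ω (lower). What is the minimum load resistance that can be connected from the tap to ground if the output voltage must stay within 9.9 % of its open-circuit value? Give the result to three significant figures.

Output resistance R_th = R1‖R2 = (452000 × 817)/452800 = 815.5 Ω.
The fractional drop is R_th/(R_th + R_L); requiring this ≤ 0.0990 gives R_L ≥ R_th(1/0.0990 − 1) = 815.5 × 9.101 = 7.42 kΩ.

R_L(min) ≈ 7.42 kΩ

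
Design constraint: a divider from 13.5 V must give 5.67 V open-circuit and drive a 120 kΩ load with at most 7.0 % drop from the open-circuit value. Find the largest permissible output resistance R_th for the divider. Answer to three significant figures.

Loading drop = R_th/(R_th + R_L) ≤ 0.0700, so R_th ≤ R_L · ε/(1−ε) = 120 kΩ × 0.0700/0.9300 = 9.03 kΩ.

R_th ≤ 9.03 kΩ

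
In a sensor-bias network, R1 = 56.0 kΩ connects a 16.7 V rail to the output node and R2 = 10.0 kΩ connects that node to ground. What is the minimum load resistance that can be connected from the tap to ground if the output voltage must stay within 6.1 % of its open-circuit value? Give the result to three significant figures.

Output resistance R_th = R1‖R2 = (56.0 × 10.0)/66.00 = 8.485 kΩ.
The fractional drop is R_th/(R_th + R_L); requiring this ≤ 0.0610 gives R_L ≥ R_th(1/0.0610 − 1) = 8.485 × 15.39 = 131 kΩ.

R_L(min) ≈ 131 kΩ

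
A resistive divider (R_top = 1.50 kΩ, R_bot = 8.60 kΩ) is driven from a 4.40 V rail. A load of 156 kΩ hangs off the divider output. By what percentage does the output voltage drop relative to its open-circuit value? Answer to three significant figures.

The divider's output (Thévenin) resistance is R_top‖R_bot = 1.277 kΩ.
Fractional drop under load = R_th/(R_th + R_L) = 1.277 / (1.277 + 156) = 0.008121.
So the output falls by 0.812 %.

0.812 %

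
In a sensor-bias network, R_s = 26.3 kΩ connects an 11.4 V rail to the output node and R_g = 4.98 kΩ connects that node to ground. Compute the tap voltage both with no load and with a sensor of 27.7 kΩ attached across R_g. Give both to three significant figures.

Unloaded: 1.81 V; loaded: 1.58 V

Open-circuit: V = 11.4 × 4.98/(26.3 + 4.98) = 1.81 V.
With the load, R_g becomes R_g‖R_L = 4.221 kΩ, so V = 11.4 × 4.221/30.52 = 1.58 V.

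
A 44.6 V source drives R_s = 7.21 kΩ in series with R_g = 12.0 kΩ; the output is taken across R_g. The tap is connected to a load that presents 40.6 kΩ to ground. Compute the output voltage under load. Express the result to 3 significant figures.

V_out ≈ 25.1 V

The load sits in parallel with R_g: R_g‖R_L = (12.0 × 40.6) / (12.0 + 40.6) = 9.262 kΩ.
V_out = 44.6 × 9.262 / (7.21 + 9.262) = 44.6 × 9.262/16.47 = 25.1 V.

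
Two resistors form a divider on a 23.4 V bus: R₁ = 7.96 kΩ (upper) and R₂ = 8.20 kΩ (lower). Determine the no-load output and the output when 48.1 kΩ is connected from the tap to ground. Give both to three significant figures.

Unloaded: 11.9 V; loaded: 11.0 V

Open-circuit: V = 23.4 × 8.20/(7.96 + 8.20) = 11.9 V.
With the load, R₂ becomes R₂‖R_L = 7.006 kΩ, so V = 23.4 × 7.006/14.97 = 11.0 V.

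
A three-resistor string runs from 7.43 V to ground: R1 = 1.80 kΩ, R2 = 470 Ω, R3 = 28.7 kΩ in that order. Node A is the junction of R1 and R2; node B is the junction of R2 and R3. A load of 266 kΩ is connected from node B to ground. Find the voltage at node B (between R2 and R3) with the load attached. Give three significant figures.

At node B, R3 is in parallel with the load: R3‖R_L = 25900 Ω.
Below node A the resistance is R2 + (R3‖R_L) = 26370 Ω, so V_A = 7.43 × 26370/28170 = 6.955 V.
Then V_B = V_A × (R3‖R_L)/(R2 + R3‖R_L) = 6.955 × 25900/26370 = 6.83 V.

V ≈ 6.83 V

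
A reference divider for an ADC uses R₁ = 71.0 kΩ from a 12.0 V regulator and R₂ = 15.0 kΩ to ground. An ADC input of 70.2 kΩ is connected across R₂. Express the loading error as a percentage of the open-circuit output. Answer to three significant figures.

The divider's output (Thévenin) resistance is R₁‖R₂ = 12.38 kΩ.
Fractional drop under load = R_th/(R_th + R_L) = 12.38 / (12.38 + 70.2) = 0.1500.
So the output falls by 15.0 %.

15.0 %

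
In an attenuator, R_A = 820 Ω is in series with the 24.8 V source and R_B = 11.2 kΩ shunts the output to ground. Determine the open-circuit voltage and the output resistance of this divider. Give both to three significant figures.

V_th is the open-circuit tap voltage: 24.8 × 11200/(820 + 11200) = 23.1 V.
With the supply zeroed, R_A and R_B appear in parallel from the tap: R_th = R_A‖R_B = (820 × 11200)/12020 = 764 Ω.

V_th = 23.1 V, R_th = 764 Ω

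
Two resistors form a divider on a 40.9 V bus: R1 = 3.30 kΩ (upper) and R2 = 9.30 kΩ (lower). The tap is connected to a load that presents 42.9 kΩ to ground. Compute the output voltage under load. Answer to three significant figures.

The load sits in parallel with R2: R2‖R_L = (9.30 × 42.9) / (9.30 + 42.9) = 7.643 kΩ.
V_out = 40.9 × 7.643 / (3.30 + 7.643) = 40.9 × 7.643/10.94 = 28.6 V.

V_out ≈ 28.6 V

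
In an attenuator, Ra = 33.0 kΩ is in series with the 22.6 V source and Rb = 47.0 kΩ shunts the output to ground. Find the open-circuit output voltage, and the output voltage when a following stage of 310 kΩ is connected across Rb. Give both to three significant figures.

Open-circuit: V = 22.6 × 47.0/(33.0 + 47.0) = 13.3 V.
With the load, Rb becomes Rb‖R_L = 40.81 kΩ, so V = 22.6 × 40.81/73.81 = 12.5 V.

Unloaded: 13.3 V; loaded: 12.5 V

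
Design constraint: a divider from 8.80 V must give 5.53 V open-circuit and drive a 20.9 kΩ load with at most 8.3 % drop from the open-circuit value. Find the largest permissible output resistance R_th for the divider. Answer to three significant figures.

Loading drop = R_th/(R_th + R_L) ≤ 0.0830, so R_th ≤ R_L · ε/(1−ε) = 20.9 kΩ × 0.0830/0.9170 = 1.89 kΩ.
(Any R1, R2 with R2/(R1+R2) = 0.628 and R1‖R2 ≤ 1.89 kΩ will meet the spec.)

R_th ≤ 1.89 kΩ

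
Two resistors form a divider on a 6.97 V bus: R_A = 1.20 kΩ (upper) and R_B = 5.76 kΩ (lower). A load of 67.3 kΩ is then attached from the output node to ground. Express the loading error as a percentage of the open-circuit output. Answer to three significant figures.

The divider's output (Thévenin) resistance is R_A‖R_B = 0.9931 kΩ.
Fractional drop under load = R_th/(R_th + R_L) = 0.9931 / (0.9931 + 67.3) = 0.01454.
So the output falls by 1.45 %.

1.45 %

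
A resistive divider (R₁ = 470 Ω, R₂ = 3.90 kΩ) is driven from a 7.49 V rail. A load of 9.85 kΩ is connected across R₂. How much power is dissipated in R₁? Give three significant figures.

Total resistance from the source is R₁ + (R₂‖R_L) = 3264 Ω, so I = 7.49/3264 Ω = 2.295 mA.
P = I²·R₁ = (2.295 mA)² × 470 Ω = 2.48 mW.

P ≈ 2.48 mW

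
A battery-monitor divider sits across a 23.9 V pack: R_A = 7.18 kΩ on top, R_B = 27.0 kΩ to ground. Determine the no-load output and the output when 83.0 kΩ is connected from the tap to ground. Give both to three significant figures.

Open-circuit: V = 23.9 × 27.0/(7.18 + 27.0) = 18.9 V.
With the load, R_B becomes R_B‖R_L = 20.37 kΩ, so V = 23.9 × 20.37/27.55 = 17.7 V.

Unloaded: 18.9 V; loaded: 17.7 V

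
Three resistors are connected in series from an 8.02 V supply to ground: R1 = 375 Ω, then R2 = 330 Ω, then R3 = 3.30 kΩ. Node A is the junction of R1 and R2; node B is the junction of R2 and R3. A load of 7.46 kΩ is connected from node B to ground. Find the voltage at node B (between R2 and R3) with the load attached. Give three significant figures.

V ≈ 6.13 V

At node B, R3 is in parallel with the load: R3‖R_L = 2288 Ω.
Below node A the resistance is R2 + (R3‖R_L) = 2618 Ω, so V_A = 8.02 × 2618/2993 = 7.015 V.
Then V_B = V_A × (R3‖R_L)/(R2 + R3‖R_L) = 7.015 × 2288/2618 = 6.13 V.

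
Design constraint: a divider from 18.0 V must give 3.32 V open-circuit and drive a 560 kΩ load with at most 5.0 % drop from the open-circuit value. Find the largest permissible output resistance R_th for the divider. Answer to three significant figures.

R_th ≤ 29.5 kΩ

Loading drop = R_th/(R_th + R_L) ≤ 0.0500, so R_th ≤ R_L · ε/(1−ε) = 560 kΩ × 0.0500/0.9500 = 29.5 kΩ.
(Any R1, R2 with R2/(R1+R2) = 0.184 and R1‖R2 ≤ 29.5 kΩ will meet the spec.)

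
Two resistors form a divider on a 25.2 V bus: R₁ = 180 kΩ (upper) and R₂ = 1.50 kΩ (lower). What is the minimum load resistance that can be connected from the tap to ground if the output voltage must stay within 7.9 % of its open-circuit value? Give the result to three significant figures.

Output resistance R_th = R₁‖R₂ = (180 × 1.50)/181.5 = 1.488 kΩ.
The fractional drop is R_th/(R_th + R_L); requiring this ≤ 0.0790 gives R_L ≥ R_th(1/0.0790 − 1) = 1.488 × 11.66 = 17.3 kΩ.

R_L(min) ≈ 17.3 kΩ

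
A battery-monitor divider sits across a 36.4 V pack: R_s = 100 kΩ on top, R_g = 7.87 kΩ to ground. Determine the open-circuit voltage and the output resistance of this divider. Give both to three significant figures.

V_th = 2.66 V, R_th = 7.30 kΩ

V_th is the open-circuit tap voltage: 36.4 × 7.87/(100 + 7.87) = 2.66 V.
With the supply zeroed, R_s and R_g appear in parallel from the tap: R_th = R_s‖R_g = (100 × 7.87)/107.9 = 7.30 kΩ.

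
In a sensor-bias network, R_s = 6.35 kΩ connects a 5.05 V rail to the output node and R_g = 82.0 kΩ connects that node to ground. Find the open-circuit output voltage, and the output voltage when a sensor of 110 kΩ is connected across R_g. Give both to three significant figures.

Unloaded: 4.69 V; loaded: 4.45 V

Open-circuit: V = 5.05 × 82.0/(6.35 + 82.0) = 4.69 V.
With the load, R_g becomes R_g‖R_L = 46.98 kΩ, so V = 5.05 × 46.98/53.33 = 4.45 V.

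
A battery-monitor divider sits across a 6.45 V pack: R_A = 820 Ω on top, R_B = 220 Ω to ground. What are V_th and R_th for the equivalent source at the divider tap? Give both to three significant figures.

V_th is the open-circuit tap voltage: 6.45 × 220/(820 + 220) = 1.36 V.
With the supply zeroed, R_A and R_B appear in parallel from the tap: R_th = R_A‖R_B = (820 × 220)/1040 = 173 Ω.

V_th = 1.36 V, R_th = 173 Ω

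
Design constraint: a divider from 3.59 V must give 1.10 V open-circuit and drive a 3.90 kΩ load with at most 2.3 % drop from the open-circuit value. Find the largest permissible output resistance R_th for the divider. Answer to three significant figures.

R_th ≤ 91.8 Ω

Loading drop = R_th/(R_th + R_L) ≤ 0.0230, so R_th ≤ R_L · ε/(1−ε) = 3.90 kΩ × 0.0230/0.9770 = 91.8 Ω.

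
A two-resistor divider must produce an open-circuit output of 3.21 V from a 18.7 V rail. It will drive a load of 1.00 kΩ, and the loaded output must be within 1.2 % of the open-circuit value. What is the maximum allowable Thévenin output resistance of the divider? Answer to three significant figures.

R_th ≤ 12.1 Ω

Loading drop = R_th/(R_th + R_L) ≤ 0.0120, so R_th ≤ R_L · ε/(1−ε) = 1.00 kΩ × 0.0120/0.9880 = 12.1 Ω.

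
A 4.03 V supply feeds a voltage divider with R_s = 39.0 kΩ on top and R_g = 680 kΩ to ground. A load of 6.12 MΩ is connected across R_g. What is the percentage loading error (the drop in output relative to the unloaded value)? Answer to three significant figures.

0.599 %

The divider's output (Thévenin) resistance is R_s‖R_g = 36.88 kΩ.
Fractional drop under load = R_th/(R_th + R_L) = 36.88 / (36.88 + 6120) = 0.005991.
So the output falls by 0.599 %.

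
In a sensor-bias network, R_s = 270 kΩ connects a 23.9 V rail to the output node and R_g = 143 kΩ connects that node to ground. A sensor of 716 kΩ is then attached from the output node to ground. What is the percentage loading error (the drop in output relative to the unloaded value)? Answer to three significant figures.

The divider's output (Thévenin) resistance is R_s‖R_g = 93.49 kΩ.
Fractional drop under load = R_th/(R_th + R_L) = 93.49 / (93.49 + 716) = 0.1155.
So the output falls by 11.5 %.

11.5 %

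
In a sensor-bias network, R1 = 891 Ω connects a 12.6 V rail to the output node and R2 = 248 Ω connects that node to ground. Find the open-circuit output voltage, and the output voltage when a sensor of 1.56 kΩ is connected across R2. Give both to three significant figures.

Open-circuit: V = 12.6 × 248/(891 + 248) = 2.74 V.
With the load, R2 becomes R2‖R_L = 214.0 Ω, so V = 12.6 × 214.0/1105 = 2.44 V.

Unloaded: 2.74 V; loaded: 2.44 V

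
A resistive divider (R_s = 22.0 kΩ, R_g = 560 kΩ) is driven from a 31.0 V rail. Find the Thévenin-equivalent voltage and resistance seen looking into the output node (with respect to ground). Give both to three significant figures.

V_th = 29.8 V, R_th = 21.2 kΩ

V_th is the open-circuit tap voltage: 31.0 × 560/(22.0 + 560) = 29.8 V.
With the supply zeroed, R_s and R_g appear in parallel from the tap: R_th = R_s‖R_g = (22.0 × 560)/582.0 = 21.2 kΩ.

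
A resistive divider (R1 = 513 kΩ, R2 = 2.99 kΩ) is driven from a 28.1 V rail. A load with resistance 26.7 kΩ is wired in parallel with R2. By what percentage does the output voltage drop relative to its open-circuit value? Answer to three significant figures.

10.0 %

Unloaded V = 28.1 × 2.99/516.0 = 0.16283 V.
Loaded: R2‖R_L = 2.689 kΩ, giving V = 28.1 × 2.689/515.7 = 0.14652 V.
Drop = (0.16283 − 0.14652) / 0.16283 = 10.0 %.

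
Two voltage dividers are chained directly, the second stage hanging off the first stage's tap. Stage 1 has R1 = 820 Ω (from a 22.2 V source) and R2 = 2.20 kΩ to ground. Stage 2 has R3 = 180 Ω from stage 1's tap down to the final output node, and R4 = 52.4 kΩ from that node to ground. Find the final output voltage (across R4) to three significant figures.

Stage 2 presents R3+R4 = 52580 Ω as a load on stage 1's tap.
Stage 1's lower leg becomes R2‖(R3+R4) = 2112 Ω, so V_mid = 22.2 × 2112/2932 = 15.99 V.
Stage 2 is itself unloaded: V_out = V_mid × R4/(R3+R4) = 15.99 × 52400/52580 = 15.9 V.

V_out ≈ 15.9 V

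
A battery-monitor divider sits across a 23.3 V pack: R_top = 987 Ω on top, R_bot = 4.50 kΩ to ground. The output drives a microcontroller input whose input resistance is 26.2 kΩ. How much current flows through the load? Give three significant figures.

R_bot‖R_L = 3840 Ω; V_out = 23.3 × 3840/4827 = 18.54 V.
I_L = V_out / R_L = 18.54 / 26.2 kΩ = 0.707 mA.

I_L ≈ 0.707 mA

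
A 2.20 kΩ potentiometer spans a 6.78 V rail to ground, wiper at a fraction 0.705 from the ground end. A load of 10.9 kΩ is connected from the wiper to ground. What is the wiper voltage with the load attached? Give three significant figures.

V ≈ 4.59 V

The wiper splits the pot into (1−α)R = 649.0 Ω above and αR = 1551 Ω below.
Lower section ‖ load = 1358 Ω.
V_wiper = 6.78 × 1358/(649.0 + 1358) = 4.59 V.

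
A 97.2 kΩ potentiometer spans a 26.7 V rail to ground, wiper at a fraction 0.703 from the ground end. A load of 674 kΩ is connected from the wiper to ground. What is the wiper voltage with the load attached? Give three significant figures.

The wiper splits the pot into (1−α)R = 28.87 kΩ above and αR = 68.33 kΩ below.
Lower section ‖ load = 62.04 kΩ.
V_wiper = 26.7 × 62.04/(28.87 + 62.04) = 18.2 V.

V ≈ 18.2 V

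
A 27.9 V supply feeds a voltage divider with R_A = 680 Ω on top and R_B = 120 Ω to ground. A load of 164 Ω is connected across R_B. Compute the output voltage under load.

V_out ≈ 2.58 V

The load sits in parallel with R_B: R_B‖R_L = (120 × 164) / (120 + 164) = 69.30 Ω.
V_out = 27.9 × 69.30 / (680 + 69.30) = 27.9 × 69.30/749.3 = 2.58 V.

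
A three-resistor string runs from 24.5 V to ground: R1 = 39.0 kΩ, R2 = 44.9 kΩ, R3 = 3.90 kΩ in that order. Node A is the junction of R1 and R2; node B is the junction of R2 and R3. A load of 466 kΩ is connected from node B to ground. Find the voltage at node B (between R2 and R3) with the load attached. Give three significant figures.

At node B, R3 is in parallel with the load: R3‖R_L = 3.868 kΩ.
Below node A the resistance is R2 + (R3‖R_L) = 48.77 kΩ, so V_A = 24.5 × 48.77/87.77 = 13.61 V.
Then V_B = V_A × (R3‖R_L)/(R2 + R3‖R_L) = 13.61 × 3.868/48.77 = 1.08 V.

V ≈ 1.08 V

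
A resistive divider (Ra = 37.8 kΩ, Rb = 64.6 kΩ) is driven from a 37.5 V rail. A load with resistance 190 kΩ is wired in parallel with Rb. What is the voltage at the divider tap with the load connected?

V_out ≈ 21.0 V

The load sits in parallel with Rb: Rb‖R_L = (64.6 × 190) / (64.6 + 190) = 48.21 kΩ.
V_out = 37.5 × 48.21 / (37.8 + 48.21) = 37.5 × 48.21/86.01 = 21.0 V.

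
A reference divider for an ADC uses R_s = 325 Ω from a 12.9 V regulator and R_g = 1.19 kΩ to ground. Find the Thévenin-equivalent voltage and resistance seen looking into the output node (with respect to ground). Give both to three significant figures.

V_th = 10.1 V, R_th = 255 Ω

V_th is the open-circuit tap voltage: 12.9 × 1190/(325 + 1190) = 10.1 V.
With the supply zeroed, R_s and R_g appear in parallel from the tap: R_th = R_s‖R_g = (325 × 1190)/1515 = 255 Ω.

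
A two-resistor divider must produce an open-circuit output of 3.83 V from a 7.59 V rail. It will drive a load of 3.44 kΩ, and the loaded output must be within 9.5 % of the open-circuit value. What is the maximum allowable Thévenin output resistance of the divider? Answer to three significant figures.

Loading drop = R_th/(R_th + R_L) ≤ 0.0950, so R_th ≤ R_L · ε/(1−ε) = 3.44 kΩ × 0.0950/0.9050 = 361 Ω.
(Any R1, R2 with R2/(R1+R2) = 0.505 and R1‖R2 ≤ 361 Ω will meet the spec.)

R_th ≤ 361 Ω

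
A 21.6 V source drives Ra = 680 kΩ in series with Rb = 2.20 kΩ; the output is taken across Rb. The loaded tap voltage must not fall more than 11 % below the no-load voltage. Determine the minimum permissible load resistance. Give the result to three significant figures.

Output resistance R_th = Ra‖Rb = (680 × 2.20)/682.2 = 2.193 kΩ.
The fractional drop is R_th/(R_th + R_L); requiring this ≤ 0.110 gives R_L ≥ R_th(1/0.110 − 1) = 2.193 × 8.091 = 17.7 kΩ.

R_L(min) ≈ 17.7 kΩ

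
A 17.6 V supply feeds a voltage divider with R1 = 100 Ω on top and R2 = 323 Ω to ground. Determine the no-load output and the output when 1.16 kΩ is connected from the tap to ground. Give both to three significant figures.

Open-circuit: V = 17.6 × 323/(100 + 323) = 13.4 V.
With the load, R2 becomes R2‖R_L = 252.7 Ω, so V = 17.6 × 252.7/352.7 = 12.6 V.

Unloaded: 13.4 V; loaded: 12.6 V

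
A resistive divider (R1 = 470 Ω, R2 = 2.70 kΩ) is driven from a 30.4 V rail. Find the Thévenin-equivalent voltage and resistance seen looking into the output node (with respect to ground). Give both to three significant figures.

V_th = 25.9 V, R_th = 400 Ω

V_th is the open-circuit tap voltage: 30.4 × 2700/(470 + 2700) = 25.9 V.
With the supply zeroed, R1 and R2 appear in parallel from the tap: R_th = R1‖R2 = (470 × 2700)/3170 = 400 Ω.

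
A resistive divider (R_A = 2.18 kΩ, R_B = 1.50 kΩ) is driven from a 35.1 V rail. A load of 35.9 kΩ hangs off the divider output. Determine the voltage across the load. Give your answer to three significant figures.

The load sits in parallel with R_B: R_B‖R_L = (1.50 × 35.9) / (1.50 + 35.9) = 1.440 kΩ.
V_out = 35.1 × 1.440 / (2.18 + 1.440) = 35.1 × 1.440/3.620 = 14.0 V.
(Unloaded it would have been 14.3 V.)

V_out ≈ 14.0 V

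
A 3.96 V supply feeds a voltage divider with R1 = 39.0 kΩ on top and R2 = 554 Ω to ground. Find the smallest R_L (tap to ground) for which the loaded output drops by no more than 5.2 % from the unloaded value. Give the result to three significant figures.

Output resistance R_th = R1‖R2 = (39000 × 554)/39550 = 546.2 Ω.
The fractional drop is R_th/(R_th + R_L); requiring this ≤ 0.0520 gives R_L ≥ R_th(1/0.0520 − 1) = 546.2 × 18.23 = 9.96 kΩ.

R_L(min) ≈ 9.96 kΩ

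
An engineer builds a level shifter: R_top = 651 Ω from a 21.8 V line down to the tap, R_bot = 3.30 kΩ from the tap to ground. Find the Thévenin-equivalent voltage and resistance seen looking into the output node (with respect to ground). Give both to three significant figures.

V_th is the open-circuit tap voltage: 21.8 × 3300/(651 + 3300) = 18.2 V.
With the supply zeroed, R_top and R_bot appear in parallel from the tap: R_th = R_top‖R_bot = (651 × 3300)/3951 = 544 Ω.

V_th = 18.2 V, R_th = 544 Ω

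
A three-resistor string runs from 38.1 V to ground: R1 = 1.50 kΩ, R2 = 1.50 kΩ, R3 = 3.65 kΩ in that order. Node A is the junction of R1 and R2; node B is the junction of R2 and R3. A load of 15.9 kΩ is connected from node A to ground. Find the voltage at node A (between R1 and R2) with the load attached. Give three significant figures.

V ≈ 27.5 V

Below node A the series string R2+R3 = 5.150 kΩ sits in parallel with the 15.9 kΩ load: 3.890 kΩ.
V_A = 38.1 × 3.890/(1.50 + 3.890) = 27.5 V.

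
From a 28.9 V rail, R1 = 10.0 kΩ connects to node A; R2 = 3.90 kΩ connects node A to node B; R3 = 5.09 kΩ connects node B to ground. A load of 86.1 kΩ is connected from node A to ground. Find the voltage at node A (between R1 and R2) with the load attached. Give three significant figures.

Below node A the series string R2+R3 = 8.990 kΩ sits in parallel with the 86.1 kΩ load: 8.140 kΩ.
V_A = 28.9 × 8.140/(10.0 + 8.140) = 13.0 V.

V ≈ 13.0 V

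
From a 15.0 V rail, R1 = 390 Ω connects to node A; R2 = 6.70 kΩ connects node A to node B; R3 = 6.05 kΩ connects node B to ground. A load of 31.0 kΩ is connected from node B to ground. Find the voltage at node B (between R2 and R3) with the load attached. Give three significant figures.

At node B, R3 is in parallel with the load: R3‖R_L = 5062 Ω.
Below node A the resistance is R2 + (R3‖R_L) = 11760 Ω, so V_A = 15.0 × 11760/12150 = 14.52 V.
Then V_B = V_A × (R3‖R_L)/(R2 + R3‖R_L) = 14.52 × 5062/11760 = 6.25 V.

V ≈ 6.25 V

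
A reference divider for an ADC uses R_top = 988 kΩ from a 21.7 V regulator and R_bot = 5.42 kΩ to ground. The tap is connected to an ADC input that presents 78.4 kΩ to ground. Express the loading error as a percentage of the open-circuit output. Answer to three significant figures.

6.43 %

The divider's output (Thévenin) resistance is R_top‖R_bot = 5.390 kΩ.
Fractional drop under load = R_th/(R_th + R_L) = 5.390 / (5.390 + 78.4) = 0.06433.
So the output falls by 6.43 %.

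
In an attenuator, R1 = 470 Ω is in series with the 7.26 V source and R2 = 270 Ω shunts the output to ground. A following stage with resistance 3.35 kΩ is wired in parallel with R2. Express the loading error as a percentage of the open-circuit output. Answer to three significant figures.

The divider's output (Thévenin) resistance is R1‖R2 = 171.5 Ω.
Fractional drop under load = R_th/(R_th + R_L) = 171.5 / (171.5 + 3350) = 0.04870.
So the output falls by 4.87 %.

4.87 %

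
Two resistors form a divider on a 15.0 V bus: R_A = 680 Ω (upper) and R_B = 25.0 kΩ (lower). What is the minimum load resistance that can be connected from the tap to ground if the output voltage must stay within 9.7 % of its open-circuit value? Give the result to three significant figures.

R_L(min) ≈ 6.16 kΩ

Output resistance R_th = R_A‖R_B = (680 × 25000)/25680 = 662.0 Ω.
The fractional drop is R_th/(R_th + R_L); requiring this ≤ 0.0970 gives R_L ≥ R_th(1/0.0970 − 1) = 662.0 × 9.309 = 6.16 kΩ.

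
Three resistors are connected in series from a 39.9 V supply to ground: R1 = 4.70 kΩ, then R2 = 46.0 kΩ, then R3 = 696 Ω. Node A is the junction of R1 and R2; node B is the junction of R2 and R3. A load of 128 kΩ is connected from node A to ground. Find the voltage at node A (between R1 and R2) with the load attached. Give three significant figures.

V ≈ 35.1 V

Below node A the series string R2+R3 = 46700 Ω sits in parallel with the 128000 Ω load: 34210 Ω.
V_A = 39.9 × 34210/(4700 + 34210) = 35.1 V.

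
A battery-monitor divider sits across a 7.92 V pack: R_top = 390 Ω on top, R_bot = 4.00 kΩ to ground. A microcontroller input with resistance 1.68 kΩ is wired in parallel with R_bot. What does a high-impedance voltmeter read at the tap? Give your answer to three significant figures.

V_out ≈ 5.96 V

The load sits in parallel with R_bot: R_bot‖R_L = (4000 × 1680) / (4000 + 1680) = 1183 Ω.
V_out = 7.92 × 1183 / (390 + 1183) = 7.92 × 1183/1573 = 5.96 V.
(Unloaded it would have been 7.22 V.)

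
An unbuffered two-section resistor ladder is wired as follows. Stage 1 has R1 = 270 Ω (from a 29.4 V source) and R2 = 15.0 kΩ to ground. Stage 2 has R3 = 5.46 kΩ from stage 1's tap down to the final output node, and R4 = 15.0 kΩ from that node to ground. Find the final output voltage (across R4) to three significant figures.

Stage 2 presents R3+R4 = 20460 Ω as a load on stage 1's tap.
Stage 1's lower leg becomes R2‖(R3+R4) = 8655 Ω, so V_mid = 29.4 × 8655/8925 = 28.51 V.
Stage 2 is itself unloaded: V_out = V_mid × R4/(R3+R4) = 28.51 × 15000/20460 = 20.9 V.

V_out ≈ 20.9 V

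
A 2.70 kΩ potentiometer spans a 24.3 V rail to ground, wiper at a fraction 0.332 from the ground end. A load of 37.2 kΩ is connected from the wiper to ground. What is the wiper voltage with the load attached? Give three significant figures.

The wiper splits the pot into (1−α)R = 1804 Ω above and αR = 896.4 Ω below.
Lower section ‖ load = 875.3 Ω.
V_wiper = 24.3 × 875.3/(1804 + 875.3) = 7.94 V.

V ≈ 7.94 V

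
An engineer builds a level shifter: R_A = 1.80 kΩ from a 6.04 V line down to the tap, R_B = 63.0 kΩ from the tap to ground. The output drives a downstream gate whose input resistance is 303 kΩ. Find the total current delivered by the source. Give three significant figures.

I ≈ 0.112 mA

R_B‖R_L = 52.16 kΩ, so the source sees R_A + R_B‖R_L = 53.96 kΩ.
I = 6.04 V / 53.96 kΩ = 0.112 mA.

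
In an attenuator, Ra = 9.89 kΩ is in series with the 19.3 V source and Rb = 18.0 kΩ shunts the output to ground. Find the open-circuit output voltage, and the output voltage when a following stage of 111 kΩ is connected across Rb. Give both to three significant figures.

Unloaded: 12.5 V; loaded: 11.8 V

Open-circuit: V = 19.3 × 18.0/(9.89 + 18.0) = 12.5 V.
With the load, Rb becomes Rb‖R_L = 15.49 kΩ, so V = 19.3 × 15.49/25.38 = 11.8 V.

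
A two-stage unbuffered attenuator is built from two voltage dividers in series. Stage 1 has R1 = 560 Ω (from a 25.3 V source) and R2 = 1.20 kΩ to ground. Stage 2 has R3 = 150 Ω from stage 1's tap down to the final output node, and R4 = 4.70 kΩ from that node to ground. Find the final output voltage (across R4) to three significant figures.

V_out ≈ 15.5 V

Stage 2 presents R3+R4 = 4850 Ω as a load on stage 1's tap.
Stage 1's lower leg becomes R2‖(R3+R4) = 962.0 Ω, so V_mid = 25.3 × 962.0/1522 = 15.99 V.
Stage 2 is itself unloaded: V_out = V_mid × R4/(R3+R4) = 15.99 × 4700/4850 = 15.5 V.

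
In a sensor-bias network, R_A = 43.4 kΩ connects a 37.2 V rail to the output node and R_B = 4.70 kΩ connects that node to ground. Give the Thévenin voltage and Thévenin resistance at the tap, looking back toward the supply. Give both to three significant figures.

V_th is the open-circuit tap voltage: 37.2 × 4.70/(43.4 + 4.70) = 3.63 V.
With the supply zeroed, R_A and R_B appear in parallel from the tap: R_th = R_A‖R_B = (43.4 × 4.70)/48.10 = 4.24 kΩ.

V_th = 3.63 V, R_th = 4.24 kΩ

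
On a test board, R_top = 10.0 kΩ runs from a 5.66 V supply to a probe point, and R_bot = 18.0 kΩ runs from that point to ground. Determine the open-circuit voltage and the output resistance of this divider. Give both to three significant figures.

V_th = 3.64 V, R_th = 6.43 kΩ

V_th is the open-circuit tap voltage: 5.66 × 18.0/(10.0 + 18.0) = 3.64 V.
With the supply zeroed, R_top and R_bot appear in parallel from the tap: R_th = R_top‖R_bot = (10.0 × 18.0)/28.00 = 6.43 kΩ.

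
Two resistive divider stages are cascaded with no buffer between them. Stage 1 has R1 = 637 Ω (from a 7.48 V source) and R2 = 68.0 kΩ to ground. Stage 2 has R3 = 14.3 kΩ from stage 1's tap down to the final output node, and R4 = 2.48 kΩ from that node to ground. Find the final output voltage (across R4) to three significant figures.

Stage 2 presents R3+R4 = 16780 Ω as a load on stage 1's tap.
Stage 1's lower leg becomes R2‖(R3+R4) = 13460 Ω, so V_mid = 7.48 × 13460/14100 = 7.142 V.
Stage 2 is itself unloaded: V_out = V_mid × R4/(R3+R4) = 7.142 × 2480/16780 = 1.06 V.

V_out ≈ 1.06 V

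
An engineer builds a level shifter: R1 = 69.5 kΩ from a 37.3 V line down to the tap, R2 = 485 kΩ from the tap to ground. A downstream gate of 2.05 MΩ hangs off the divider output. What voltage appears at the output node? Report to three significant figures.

The load sits in parallel with R2: R2‖R_L = (485 × 2050) / (485 + 2050) = 392.2 kΩ.
V_out = 37.3 × 392.2 / (69.5 + 392.2) = 37.3 × 392.2/461.7 = 31.7 V.

V_out ≈ 31.7 V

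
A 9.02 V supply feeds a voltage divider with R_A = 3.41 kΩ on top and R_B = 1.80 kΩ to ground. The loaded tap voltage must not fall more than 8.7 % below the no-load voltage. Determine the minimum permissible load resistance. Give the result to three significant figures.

R_L(min) ≈ 12.4 kΩ

Output resistance R_th = R_A‖R_B = (3.41 × 1.80)/5.210 = 1.178 kΩ.
The fractional drop is R_th/(R_th + R_L); requiring this ≤ 0.0870 gives R_L ≥ R_th(1/0.0870 − 1) = 1.178 × 10.49 = 12.4 kΩ.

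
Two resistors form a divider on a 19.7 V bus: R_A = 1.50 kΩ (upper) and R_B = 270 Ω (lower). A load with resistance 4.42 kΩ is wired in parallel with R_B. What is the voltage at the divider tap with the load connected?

V_out ≈ 2.86 V

The load sits in parallel with R_B: R_B‖R_L = (270 × 4420) / (270 + 4420) = 254.5 Ω.
V_out = 19.7 × 254.5 / (1500 + 254.5) = 19.7 × 254.5/1754 = 2.86 V.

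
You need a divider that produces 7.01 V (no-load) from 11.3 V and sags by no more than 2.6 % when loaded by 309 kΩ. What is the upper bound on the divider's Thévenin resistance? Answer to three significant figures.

Loading drop = R_th/(R_th + R_L) ≤ 0.0260, so R_th ≤ R_L · ε/(1−ε) = 309 kΩ × 0.0260/0.9740 = 8.25 kΩ.
(Any R1, R2 with R2/(R1+R2) = 0.620 and R1‖R2 ≤ 8.25 kΩ will meet the spec.)

R_th ≤ 8.25 kΩ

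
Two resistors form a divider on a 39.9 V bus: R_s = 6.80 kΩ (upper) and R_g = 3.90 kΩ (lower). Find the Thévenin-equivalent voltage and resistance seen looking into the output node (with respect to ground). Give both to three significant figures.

V_th = 14.5 V, R_th = 2.48 kΩ

V_th is the open-circuit tap voltage: 39.9 × 3.90/(6.80 + 3.90) = 14.5 V.
With the supply zeroed, R_s and R_g appear in parallel from the tap: R_th = R_s‖R_g = (6.80 × 3.90)/10.70 = 2.48 kΩ.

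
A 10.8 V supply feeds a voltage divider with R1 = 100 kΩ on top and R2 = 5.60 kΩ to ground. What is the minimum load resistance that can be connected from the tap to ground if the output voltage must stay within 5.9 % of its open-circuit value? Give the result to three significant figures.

R_L(min) ≈ 84.6 kΩ

Output resistance R_th = R1‖R2 = (100 × 5.60)/105.6 = 5.303 kΩ.
The fractional drop is R_th/(R_th + R_L); requiring this ≤ 0.0590 gives R_L ≥ R_th(1/0.0590 − 1) = 5.303 × 15.95 = 84.6 kΩ.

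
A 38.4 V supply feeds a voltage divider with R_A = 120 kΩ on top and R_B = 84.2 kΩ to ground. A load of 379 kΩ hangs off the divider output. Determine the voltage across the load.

The load sits in parallel with R_B: R_B‖R_L = (84.2 × 379) / (84.2 + 379) = 68.89 kΩ.
V_out = 38.4 × 68.89 / (120 + 68.89) = 38.4 × 68.89/188.9 = 14.0 V.

V_out ≈ 14.0 V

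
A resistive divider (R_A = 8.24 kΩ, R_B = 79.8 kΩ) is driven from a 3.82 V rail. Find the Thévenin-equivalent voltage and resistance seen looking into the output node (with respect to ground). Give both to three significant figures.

V_th = 3.46 V, R_th = 7.47 kΩ

V_th is the open-circuit tap voltage: 3.82 × 79.8/(8.24 + 79.8) = 3.46 V.
With the supply zeroed, R_A and R_B appear in parallel from the tap: R_th = R_A‖R_B = (8.24 × 79.8)/88.04 = 7.47 kΩ.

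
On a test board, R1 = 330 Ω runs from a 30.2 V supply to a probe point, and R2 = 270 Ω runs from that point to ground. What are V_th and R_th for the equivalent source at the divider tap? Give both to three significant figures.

V_th = 13.6 V, R_th = 148 Ω

V_th is the open-circuit tap voltage: 30.2 × 270/(330 + 270) = 13.6 V.
With the supply zeroed, R1 and R2 appear in parallel from the tap: R_th = R1‖R2 = (330 × 270)/600.0 = 148 Ω.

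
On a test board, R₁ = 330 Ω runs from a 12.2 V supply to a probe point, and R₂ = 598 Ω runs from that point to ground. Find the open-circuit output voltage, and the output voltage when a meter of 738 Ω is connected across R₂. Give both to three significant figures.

Open-circuit: V = 12.2 × 598/(330 + 598) = 7.86 V.
With the load, R₂ becomes R₂‖R_L = 330.3 Ω, so V = 12.2 × 330.3/660.3 = 6.10 V.

Unloaded: 7.86 V; loaded: 6.10 V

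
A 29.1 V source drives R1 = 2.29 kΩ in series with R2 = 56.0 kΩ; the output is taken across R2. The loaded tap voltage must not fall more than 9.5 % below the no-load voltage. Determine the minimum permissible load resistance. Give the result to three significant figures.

R_L(min) ≈ 21.0 kΩ

Output resistance R_th = R1‖R2 = (2.29 × 56.0)/58.29 = 2.200 kΩ.
The fractional drop is R_th/(R_th + R_L); requiring this ≤ 0.0950 gives R_L ≥ R_th(1/0.0950 − 1) = 2.200 × 9.526 = 21.0 kΩ.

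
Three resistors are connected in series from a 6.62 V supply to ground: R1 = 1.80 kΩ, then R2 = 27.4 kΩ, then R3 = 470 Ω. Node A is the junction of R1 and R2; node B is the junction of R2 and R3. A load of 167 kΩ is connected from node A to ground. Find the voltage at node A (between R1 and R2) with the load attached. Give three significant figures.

V ≈ 6.16 V

Below node A the series string R2+R3 = 27870 Ω sits in parallel with the 167000 Ω load: 23880 Ω.
V_A = 6.62 × 23880/(1800 + 23880) = 6.16 V.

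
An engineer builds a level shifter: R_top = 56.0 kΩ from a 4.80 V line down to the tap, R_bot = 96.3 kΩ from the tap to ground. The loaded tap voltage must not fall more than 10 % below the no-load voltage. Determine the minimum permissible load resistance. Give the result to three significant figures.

R_L(min) ≈ 319 kΩ

Output resistance R_th = R_top‖R_bot = (56.0 × 96.3)/152.3 = 35.41 kΩ.
The fractional drop is R_th/(R_th + R_L); requiring this ≤ 0.100 gives R_L ≥ R_th(1/0.100 − 1) = 35.41 × 9.000 = 319 kΩ.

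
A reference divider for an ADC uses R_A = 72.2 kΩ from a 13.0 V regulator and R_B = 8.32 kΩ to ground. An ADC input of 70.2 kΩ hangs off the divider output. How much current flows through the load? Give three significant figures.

R_B‖R_L = 7.438 kΩ; V_out = 13.0 × 7.438/79.64 = 1.214 V.
I_L = V_out / R_L = 1.214 / 70.2 kΩ = 0.0173 mA.

I_L ≈ 0.0173 mA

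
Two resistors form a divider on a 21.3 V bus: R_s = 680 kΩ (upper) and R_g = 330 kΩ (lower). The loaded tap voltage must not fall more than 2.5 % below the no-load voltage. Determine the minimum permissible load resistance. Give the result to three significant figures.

R_L(min) ≈ 8.66 MΩ

Output resistance R_th = R_s‖R_g = (680 × 330)/1010 = 222.2 kΩ.
The fractional drop is R_th/(R_th + R_L); requiring this ≤ 0.0250 gives R_L ≥ R_th(1/0.0250 − 1) = 222.2 × 39.00 = 8.66 MΩ.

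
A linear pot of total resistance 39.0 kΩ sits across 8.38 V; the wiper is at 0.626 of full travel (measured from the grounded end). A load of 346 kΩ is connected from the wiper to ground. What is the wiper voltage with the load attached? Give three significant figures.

The wiper splits the pot into (1−α)R = 14.59 kΩ above and αR = 24.41 kΩ below.
Lower section ‖ load = 22.80 kΩ.
V_wiper = 8.38 × 22.80/(14.59 + 22.80) = 5.11 V.

V ≈ 5.11 V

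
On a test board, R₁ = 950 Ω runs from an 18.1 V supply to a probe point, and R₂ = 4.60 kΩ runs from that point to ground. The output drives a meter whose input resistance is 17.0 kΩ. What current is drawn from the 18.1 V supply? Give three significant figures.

I ≈ 3.96 mA

R₂‖R_L = 3620 Ω, so the source sees R₁ + R₂‖R_L = 4570 Ω.
I = 18.1 V / 4570 Ω = 3.96 mA.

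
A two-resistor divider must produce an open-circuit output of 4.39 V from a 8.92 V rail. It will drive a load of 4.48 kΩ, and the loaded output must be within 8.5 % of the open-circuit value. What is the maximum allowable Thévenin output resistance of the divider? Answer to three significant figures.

Loading drop = R_th/(R_th + R_L) ≤ 0.0850, so R_th ≤ R_L · ε/(1−ε) = 4.48 kΩ × 0.0850/0.9150 = 416 Ω.
(Any R1, R2 with R2/(R1+R2) = 0.492 and R1‖R2 ≤ 416 Ω will meet the spec.)

R_th ≤ 416 Ω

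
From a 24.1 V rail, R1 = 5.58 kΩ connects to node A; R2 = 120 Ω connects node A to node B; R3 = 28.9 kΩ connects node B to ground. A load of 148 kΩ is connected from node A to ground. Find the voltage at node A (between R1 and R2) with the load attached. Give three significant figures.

Below node A the series string R2+R3 = 29020 Ω sits in parallel with the 148000 Ω load: 24260 Ω.
V_A = 24.1 × 24260/(5580 + 24260) = 19.6 V.

V ≈ 19.6 V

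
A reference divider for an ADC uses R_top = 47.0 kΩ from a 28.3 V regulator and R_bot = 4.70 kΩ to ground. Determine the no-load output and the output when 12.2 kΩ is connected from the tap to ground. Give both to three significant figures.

Unloaded: 2.57 V; loaded: 1.91 V

Open-circuit: V = 28.3 × 4.70/(47.0 + 4.70) = 2.57 V.
With the load, R_bot becomes R_bot‖R_L = 3.393 kΩ, so V = 28.3 × 3.393/50.39 = 1.91 V.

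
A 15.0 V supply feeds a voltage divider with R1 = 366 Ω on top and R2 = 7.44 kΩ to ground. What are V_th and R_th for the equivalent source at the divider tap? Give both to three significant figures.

V_th is the open-circuit tap voltage: 15.0 × 7440/(366 + 7440) = 14.3 V.
With the supply zeroed, R1 and R2 appear in parallel from the tap: R_th = R1‖R2 = (366 × 7440)/7806 = 349 Ω.

V_th = 14.3 V, R_th = 349 Ω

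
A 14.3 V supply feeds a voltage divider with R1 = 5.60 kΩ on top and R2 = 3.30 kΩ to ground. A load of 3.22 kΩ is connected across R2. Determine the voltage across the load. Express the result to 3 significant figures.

The load sits in parallel with R2: R2‖R_L = (3.30 × 3.22) / (3.30 + 3.22) = 1.630 kΩ.
V_out = 14.3 × 1.630 / (5.60 + 1.630) = 14.3 × 1.630/7.230 = 3.22 V.

V_out ≈ 3.22 V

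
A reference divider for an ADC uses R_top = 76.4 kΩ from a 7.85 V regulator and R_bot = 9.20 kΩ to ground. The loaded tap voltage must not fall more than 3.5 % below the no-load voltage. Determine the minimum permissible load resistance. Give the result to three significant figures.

Output resistance R_th = R_top‖R_bot = (76.4 × 9.20)/85.60 = 8.211 kΩ.
The fractional drop is R_th/(R_th + R_L); requiring this ≤ 0.0350 gives R_L ≥ R_th(1/0.0350 − 1) = 8.211 × 27.57 = 226 kΩ.

R_L(min) ≈ 226 kΩ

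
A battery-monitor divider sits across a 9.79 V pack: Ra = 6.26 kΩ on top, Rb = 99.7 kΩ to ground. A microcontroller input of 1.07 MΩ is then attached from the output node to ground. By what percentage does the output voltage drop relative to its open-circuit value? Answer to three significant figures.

The divider's output (Thévenin) resistance is Ra‖Rb = 5.890 kΩ.
Fractional drop under load = R_th/(R_th + R_L) = 5.890 / (5.890 + 1070) = 0.005475.
So the output falls by 0.547 %.

0.547 %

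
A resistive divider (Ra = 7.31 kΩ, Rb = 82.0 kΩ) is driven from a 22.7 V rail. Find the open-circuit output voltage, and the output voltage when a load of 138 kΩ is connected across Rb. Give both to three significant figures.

Open-circuit: V = 22.7 × 82.0/(7.31 + 82.0) = 20.8 V.
With the load, Rb becomes Rb‖R_L = 51.44 kΩ, so V = 22.7 × 51.44/58.75 = 19.9 V.

Unloaded: 20.8 V; loaded: 19.9 V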